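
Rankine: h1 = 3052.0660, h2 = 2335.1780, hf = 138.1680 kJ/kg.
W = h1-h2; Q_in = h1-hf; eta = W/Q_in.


W = 716.8880 kJ/kg
Q_in = 2913.8980 kJ/kg
eta = 0.2460 = 24.6024%

eta = 24.6024%


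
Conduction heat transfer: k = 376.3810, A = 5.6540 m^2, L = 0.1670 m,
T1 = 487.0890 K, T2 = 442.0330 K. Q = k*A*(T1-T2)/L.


dT = 45.0560 K
Q = 376.3810 * 5.6540 * 45.0560 / 0.1670 = 574142.4496 W

574142.4496 W


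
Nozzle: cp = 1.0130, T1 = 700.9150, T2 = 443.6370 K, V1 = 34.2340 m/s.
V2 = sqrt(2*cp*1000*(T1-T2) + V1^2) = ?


dT = 257.2780 K
2*cp*1000*dT = 521245.2280
V1^2 = 1171.9668
V2 = sqrt(522417.1948) = 722.7843 m/s

722.7843 m/s


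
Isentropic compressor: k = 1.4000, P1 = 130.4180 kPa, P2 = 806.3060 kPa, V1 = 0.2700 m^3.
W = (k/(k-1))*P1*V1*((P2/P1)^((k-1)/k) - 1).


(k-1)/k = 0.2857
(P2/P1)^exp = 1.6829
W = 3.5000 * 130.4180 * 0.2700 * (1.6829 - 1) = 84.1583 kJ

84.1583 kJ


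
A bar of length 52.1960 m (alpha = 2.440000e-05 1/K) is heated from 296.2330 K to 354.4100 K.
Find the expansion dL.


dT = 58.1770 K
dL = 2.440000e-05 * 52.1960 * 58.1770 = 0.074093 m
L_final = 52.270093 m

dL = 0.074093 m


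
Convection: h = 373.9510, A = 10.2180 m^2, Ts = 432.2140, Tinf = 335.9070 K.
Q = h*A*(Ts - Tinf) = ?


dT = 96.3070 K
Q = 373.9510 * 10.2180 * 96.3070 = 367992.0631 W

367992.0631 W


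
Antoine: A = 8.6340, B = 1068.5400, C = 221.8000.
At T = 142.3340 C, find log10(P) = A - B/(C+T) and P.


C+T = 364.1340
B/(C+T) = 2.9345
log10(P) = 8.6340 - 2.9345 = 5.6995
P = 10^5.6995 = 500646.0812 mmHg

500646.0812 mmHg


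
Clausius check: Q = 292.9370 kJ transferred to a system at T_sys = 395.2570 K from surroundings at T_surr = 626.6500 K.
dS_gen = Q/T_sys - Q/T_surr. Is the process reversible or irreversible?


dS_sys = 292.9370/395.2570 = 0.7411 kJ/K
dS_surr = -292.9370/626.6500 = -0.4675 kJ/K
dS_gen = 0.7411 - 0.4675 = 0.2737 kJ/K (irreversible)

dS_gen = 0.2737 kJ/K, irreversible


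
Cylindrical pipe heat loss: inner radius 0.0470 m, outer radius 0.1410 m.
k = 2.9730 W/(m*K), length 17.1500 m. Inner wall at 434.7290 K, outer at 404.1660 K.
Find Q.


dT = 30.5630 K
ln(ro/ri) = 1.0986
Q = 2*pi*2.9730*17.1500*30.5630 / 1.0986 = 8912.3130 W

8912.3130 W


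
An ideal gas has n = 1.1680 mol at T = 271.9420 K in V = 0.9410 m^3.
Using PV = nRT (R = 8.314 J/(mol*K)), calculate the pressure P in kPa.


P = nRT/V = 1.1680 * 8.314 * 271.9420 / 0.9410
= 2640.7613 / 0.9410 = 2806.3351 Pa = 2.8063 kPa

2.8063 kPa


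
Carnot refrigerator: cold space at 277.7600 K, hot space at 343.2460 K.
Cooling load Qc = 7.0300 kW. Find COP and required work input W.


COP = 277.7600 / 65.4860 = 4.2415
W = 7.0300 / 4.2415 = 1.6574 kW

COP = 4.2415, W = 1.6574 kW


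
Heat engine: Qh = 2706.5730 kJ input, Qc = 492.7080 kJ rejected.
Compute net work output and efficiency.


W = 2706.5730 - 492.7080 = 2213.8650 kJ
eta = 2213.8650 / 2706.5730 = 0.8180 = 81.7959%

W = 2213.8650 kJ, eta = 81.7959%


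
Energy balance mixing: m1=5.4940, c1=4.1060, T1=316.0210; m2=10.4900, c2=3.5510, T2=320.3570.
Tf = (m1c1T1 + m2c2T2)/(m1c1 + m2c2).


num = 19062.2118
den = 59.8084
Tf = 318.7216 K

318.7216 K


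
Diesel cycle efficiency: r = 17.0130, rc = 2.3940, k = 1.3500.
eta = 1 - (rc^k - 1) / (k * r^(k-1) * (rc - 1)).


r^(k-1) = 2.6963
rc^k = 3.2495
eta = 0.5567 = 55.6680%

55.6680%


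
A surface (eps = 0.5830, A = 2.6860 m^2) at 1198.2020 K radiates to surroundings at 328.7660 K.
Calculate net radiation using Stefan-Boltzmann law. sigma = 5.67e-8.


T^4 = 2.0612e+12
Tsurr^4 = 1.1683e+10
Q = 0.5830 * 5.67e-8 * 2.6860 * 2.0495e+12 = 181973.9460 W

181973.9460 W


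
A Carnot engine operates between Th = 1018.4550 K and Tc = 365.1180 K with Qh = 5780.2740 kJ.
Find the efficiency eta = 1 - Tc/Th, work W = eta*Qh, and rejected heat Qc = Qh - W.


eta = 1 - 365.1180/1018.4550 = 0.6415
W = 0.6415 * 5780.2740 = 3708.0351 kJ
Qc = 5780.2740 - 3708.0351 = 2072.2389 kJ

eta = 64.1498%, W = 3708.0351 kJ, Qc = 2072.2389 kJ


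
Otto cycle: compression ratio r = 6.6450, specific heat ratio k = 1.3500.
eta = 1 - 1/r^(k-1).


r^(k-1) = 1.9403
eta = 1 - 1/1.9403 = 0.4846 = 48.4621%

48.4621%


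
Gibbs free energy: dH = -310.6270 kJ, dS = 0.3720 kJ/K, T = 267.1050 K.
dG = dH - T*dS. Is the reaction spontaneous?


T*dS = 267.1050 * 0.3720 = 99.3631 kJ
dG = -310.6270 - 99.3631 = -409.9901 kJ (spontaneous)

dG = -409.9901 kJ, spontaneous


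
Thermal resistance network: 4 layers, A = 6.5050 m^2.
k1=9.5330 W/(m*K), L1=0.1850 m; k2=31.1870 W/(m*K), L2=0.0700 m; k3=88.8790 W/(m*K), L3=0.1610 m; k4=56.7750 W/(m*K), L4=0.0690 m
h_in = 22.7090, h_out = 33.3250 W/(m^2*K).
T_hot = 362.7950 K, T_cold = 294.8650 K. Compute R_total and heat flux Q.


R_conv_in = 1/(22.7090*6.5050) = 0.0068
R_1 = 0.1850/(9.5330*6.5050) = 0.0030
R_2 = 0.0700/(31.1870*6.5050) = 0.0003
R_3 = 0.1610/(88.8790*6.5050) = 0.0003
R_4 = 0.0690/(56.7750*6.5050) = 0.0002
R_conv_out = 1/(33.3250*6.5050) = 0.0046
R_total = 0.0152 K/W
Q = 67.9300 / 0.0152 = 4476.1194 W

R_total = 0.0152 K/W, Q = 4476.1194 W


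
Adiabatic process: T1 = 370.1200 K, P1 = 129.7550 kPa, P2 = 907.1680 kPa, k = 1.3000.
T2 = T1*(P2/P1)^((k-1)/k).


(k-1)/k = 0.2308
(P2/P1)^exp = 1.5664
T2 = 370.1200 * 1.5664 = 579.7515 K

579.7515 K


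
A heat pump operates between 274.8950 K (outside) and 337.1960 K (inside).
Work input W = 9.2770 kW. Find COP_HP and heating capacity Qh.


COP = 337.1960 / 62.3010 = 5.4124
Qh = 5.4124 * 9.2770 = 50.2105 kW

COP = 5.4124, Qh = 50.2105 kW


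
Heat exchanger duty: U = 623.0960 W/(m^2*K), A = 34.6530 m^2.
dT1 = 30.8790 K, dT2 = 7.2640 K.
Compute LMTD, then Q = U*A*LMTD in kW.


LMTD = 16.3183 K
Q = 623.0960 * 34.6530 * 16.3183 = 352347.7425 W = 352.3477 kW

352.3477 kW


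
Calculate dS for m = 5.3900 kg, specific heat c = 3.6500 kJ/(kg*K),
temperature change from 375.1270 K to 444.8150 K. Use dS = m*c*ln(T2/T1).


T2/T1 = 1.1858
ln(T2/T1) = 0.1704
dS = 5.3900 * 3.6500 * 0.1704 = 3.3522 kJ/K

3.3522 kJ/K


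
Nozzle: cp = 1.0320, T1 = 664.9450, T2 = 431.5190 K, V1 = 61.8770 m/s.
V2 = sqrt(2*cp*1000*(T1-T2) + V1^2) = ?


dT = 233.4260 K
2*cp*1000*dT = 481791.2640
V1^2 = 3828.7631
V2 = sqrt(485620.0271) = 696.8644 m/s

696.8644 m/s


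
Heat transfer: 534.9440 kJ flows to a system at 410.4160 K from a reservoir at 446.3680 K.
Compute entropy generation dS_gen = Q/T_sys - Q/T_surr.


dS_sys = 534.9440/410.4160 = 1.3034 kJ/K
dS_surr = -534.9440/446.3680 = -1.1984 kJ/K
dS_gen = 1.3034 - 1.1984 = 0.1050 kJ/K (irreversible)

dS_gen = 0.1050 kJ/K, irreversible


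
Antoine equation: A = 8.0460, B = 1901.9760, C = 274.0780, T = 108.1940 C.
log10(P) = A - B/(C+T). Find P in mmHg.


C+T = 382.2720
B/(C+T) = 4.9755
log10(P) = 8.0460 - 4.9755 = 3.0705
P = 10^3.0705 = 1176.3809 mmHg

1176.3809 mmHg


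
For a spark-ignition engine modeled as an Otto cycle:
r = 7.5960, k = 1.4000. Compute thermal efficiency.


r^(k-1) = 2.2503
eta = 1 - 1/2.2503 = 0.5556 = 55.5608%

55.5608%


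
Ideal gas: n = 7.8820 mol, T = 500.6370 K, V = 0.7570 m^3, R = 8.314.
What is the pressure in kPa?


P = nRT/V = 7.8820 * 8.314 * 500.6370 / 0.7570
= 32807.2172 / 0.7570 = 43338.4640 Pa = 43.3385 kPa

43.3385 kPa


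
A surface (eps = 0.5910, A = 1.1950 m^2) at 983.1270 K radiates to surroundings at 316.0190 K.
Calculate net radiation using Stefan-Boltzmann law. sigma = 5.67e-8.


T^4 = 9.3420e+11
Tsurr^4 = 9.9736e+09
Q = 0.5910 * 5.67e-8 * 1.1950 * 9.2422e+11 = 37009.6878 W

37009.6878 W


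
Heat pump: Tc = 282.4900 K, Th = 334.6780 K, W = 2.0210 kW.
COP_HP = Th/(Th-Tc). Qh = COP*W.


COP = 334.6780 / 52.1880 = 6.4129
Qh = 6.4129 * 2.0210 = 12.9605 kW

COP = 6.4129, Qh = 12.9605 kW


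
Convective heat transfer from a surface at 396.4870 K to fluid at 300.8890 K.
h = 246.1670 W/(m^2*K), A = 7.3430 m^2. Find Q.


dT = 95.5980 K
Q = 246.1670 * 7.3430 * 95.5980 = 172803.3541 W

172803.3541 W


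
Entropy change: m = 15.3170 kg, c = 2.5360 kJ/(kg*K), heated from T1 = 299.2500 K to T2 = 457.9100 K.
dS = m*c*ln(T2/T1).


T2/T1 = 1.5302
ln(T2/T1) = 0.4254
dS = 15.3170 * 2.5360 * 0.4254 = 16.5239 kJ/K

16.5239 kJ/K


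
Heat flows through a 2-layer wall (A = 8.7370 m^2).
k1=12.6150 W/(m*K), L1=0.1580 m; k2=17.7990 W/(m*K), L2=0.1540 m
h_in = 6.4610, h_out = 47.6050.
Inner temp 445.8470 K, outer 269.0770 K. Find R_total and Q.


R_conv_in = 1/(6.4610*8.7370) = 0.0177
R_1 = 0.1580/(12.6150*8.7370) = 0.0014
R_2 = 0.1540/(17.7990*8.7370) = 0.0010
R_conv_out = 1/(47.6050*8.7370) = 0.0024
R_total = 0.0225 K/W
Q = 176.7700 / 0.0225 = 7841.4684 W

R_total = 0.0225 K/W, Q = 7841.4684 W


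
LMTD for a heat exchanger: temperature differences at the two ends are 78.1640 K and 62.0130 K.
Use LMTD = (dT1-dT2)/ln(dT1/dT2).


dT1/dT2 = 1.2604
ln(dT1/dT2) = 0.2315
LMTD = 16.1510 / 0.2315 = 69.7772 K

69.7772 K


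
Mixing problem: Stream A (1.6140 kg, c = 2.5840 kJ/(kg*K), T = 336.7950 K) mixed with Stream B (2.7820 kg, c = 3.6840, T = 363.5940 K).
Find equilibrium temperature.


num = 5131.0633
den = 14.4195
Tf = 355.8429 K

355.8429 K


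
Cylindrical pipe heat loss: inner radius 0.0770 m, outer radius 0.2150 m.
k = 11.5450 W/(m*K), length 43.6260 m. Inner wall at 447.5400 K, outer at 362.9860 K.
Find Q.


dT = 84.5540 K
ln(ro/ri) = 1.0268
Q = 2*pi*11.5450*43.6260*84.5540 / 1.0268 = 260587.5768 W

260587.5768 W


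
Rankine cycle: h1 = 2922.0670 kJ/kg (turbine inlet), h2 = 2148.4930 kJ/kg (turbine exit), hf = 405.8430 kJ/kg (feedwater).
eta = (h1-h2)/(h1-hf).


W = 773.5740 kJ/kg
Q_in = 2516.2240 kJ/kg
eta = 0.3074 = 30.7434%

eta = 30.7434%


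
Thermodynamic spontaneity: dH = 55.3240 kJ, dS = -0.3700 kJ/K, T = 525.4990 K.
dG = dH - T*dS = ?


T*dS = 525.4990 * -0.3700 = -194.4346 kJ
dG = 55.3240 + 194.4346 = 249.7586 kJ (non-spontaneous)

dG = 249.7586 kJ, non-spontaneous


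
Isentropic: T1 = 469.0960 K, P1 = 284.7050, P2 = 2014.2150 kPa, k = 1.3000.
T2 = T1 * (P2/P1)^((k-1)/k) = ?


(k-1)/k = 0.2308
(P2/P1)^exp = 1.5707
T2 = 469.0960 * 1.5707 = 736.7987 K

736.7987 K


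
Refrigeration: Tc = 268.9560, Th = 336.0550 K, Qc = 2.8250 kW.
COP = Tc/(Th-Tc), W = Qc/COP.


COP = 268.9560 / 67.0990 = 4.0083
W = 2.8250 / 4.0083 = 0.7048 kW

COP = 4.0083, W = 0.7048 kW


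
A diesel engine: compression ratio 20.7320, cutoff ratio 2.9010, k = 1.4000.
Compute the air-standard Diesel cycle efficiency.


r^(k-1) = 3.3625
rc^k = 4.4419
eta = 0.6154 = 61.5382%

61.5382%


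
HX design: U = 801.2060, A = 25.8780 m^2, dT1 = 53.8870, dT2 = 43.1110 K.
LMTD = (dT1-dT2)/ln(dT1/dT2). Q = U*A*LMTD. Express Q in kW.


LMTD = 48.2988 K
Q = 801.2060 * 25.8780 * 48.2988 = 1001408.6826 W = 1001.4087 kW

1001.4087 kW


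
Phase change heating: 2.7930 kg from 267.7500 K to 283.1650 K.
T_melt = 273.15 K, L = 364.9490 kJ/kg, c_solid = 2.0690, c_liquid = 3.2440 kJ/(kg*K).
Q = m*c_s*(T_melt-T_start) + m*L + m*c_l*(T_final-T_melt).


Q1 (sensible, solid) = 2.7930 * 2.0690 * 5.4000 = 31.2051 kJ
Q2 (latent) = 2.7930 * 364.9490 = 1019.3026 kJ
Q3 (sensible, liquid) = 2.7930 * 3.2440 * 10.0150 = 90.7408 kJ
Q_total = 1141.2485 kJ

1141.2485 kJ


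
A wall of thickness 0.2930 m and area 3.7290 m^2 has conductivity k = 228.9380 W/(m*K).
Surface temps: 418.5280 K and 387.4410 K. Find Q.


dT = 31.0870 K
Q = 228.9380 * 3.7290 * 31.0870 / 0.2930 = 90577.7359 W

90577.7359 W


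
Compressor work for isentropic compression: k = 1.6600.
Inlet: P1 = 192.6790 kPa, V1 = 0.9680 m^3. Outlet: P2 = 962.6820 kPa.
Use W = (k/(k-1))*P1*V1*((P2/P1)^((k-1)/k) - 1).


(k-1)/k = 0.3976
(P2/P1)^exp = 1.8957
W = 2.5152 * 192.6790 * 0.9680 * (1.8957 - 1) = 420.1939 kJ

420.1939 kJ


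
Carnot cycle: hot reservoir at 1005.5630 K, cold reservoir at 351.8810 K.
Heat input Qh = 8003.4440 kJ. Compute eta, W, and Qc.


eta = 1 - 351.8810/1005.5630 = 0.6501
W = 0.6501 * 8003.4440 = 5202.7643 kJ
Qc = 8003.4440 - 5202.7643 = 2800.6797 kJ

eta = 65.0066%, W = 5202.7643 kJ, Qc = 2800.6797 kJ


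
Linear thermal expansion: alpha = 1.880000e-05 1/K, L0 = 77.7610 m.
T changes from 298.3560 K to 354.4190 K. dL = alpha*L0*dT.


dT = 56.0630 K
dL = 1.880000e-05 * 77.7610 * 56.0630 = 0.081959 m
L_final = 77.842959 m

dL = 0.081959 m


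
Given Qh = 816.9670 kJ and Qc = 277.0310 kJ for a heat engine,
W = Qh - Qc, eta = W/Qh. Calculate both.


W = 816.9670 - 277.0310 = 539.9360 kJ
eta = 539.9360 / 816.9670 = 0.6609 = 66.0903%

W = 539.9360 kJ, eta = 66.0903%


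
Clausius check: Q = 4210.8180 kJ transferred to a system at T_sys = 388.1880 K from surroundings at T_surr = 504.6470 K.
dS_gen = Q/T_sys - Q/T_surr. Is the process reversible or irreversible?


dS_sys = 4210.8180/388.1880 = 10.8474 kJ/K
dS_surr = -4210.8180/504.6470 = -8.3441 kJ/K
dS_gen = 10.8474 - 8.3441 = 2.5033 kJ/K (irreversible)

dS_gen = 2.5033 kJ/K, irreversible


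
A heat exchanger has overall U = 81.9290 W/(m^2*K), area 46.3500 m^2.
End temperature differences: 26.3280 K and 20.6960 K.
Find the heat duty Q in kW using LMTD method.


LMTD = 23.3991 K
Q = 81.9290 * 46.3500 * 23.3991 = 88856.1231 W = 88.8561 kW

88.8561 kW


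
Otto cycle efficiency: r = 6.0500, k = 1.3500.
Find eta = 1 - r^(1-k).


r^(k-1) = 1.8776
eta = 1 - 1/1.8776 = 0.4674 = 46.7419%

46.7419%


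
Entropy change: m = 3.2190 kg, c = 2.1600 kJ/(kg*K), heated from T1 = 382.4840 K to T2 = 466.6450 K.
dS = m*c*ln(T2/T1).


T2/T1 = 1.2200
ln(T2/T1) = 0.1989
dS = 3.2190 * 2.1600 * 0.1989 = 1.3828 kJ/K

1.3828 kJ/K


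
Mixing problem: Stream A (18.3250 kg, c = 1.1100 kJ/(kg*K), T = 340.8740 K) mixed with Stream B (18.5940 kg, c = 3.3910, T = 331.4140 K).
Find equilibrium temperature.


num = 27830.0325
den = 83.3930
Tf = 333.7214 K

333.7214 K


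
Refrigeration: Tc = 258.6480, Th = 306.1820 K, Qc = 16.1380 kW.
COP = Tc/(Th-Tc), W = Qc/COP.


COP = 258.6480 / 47.5340 = 5.4413
W = 16.1380 / 5.4413 = 2.9658 kW

COP = 5.4413, W = 2.9658 kW


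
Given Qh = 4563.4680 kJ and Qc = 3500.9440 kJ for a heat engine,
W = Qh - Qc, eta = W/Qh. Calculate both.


W = 4563.4680 - 3500.9440 = 1062.5240 kJ
eta = 1062.5240 / 4563.4680 = 0.2328 = 23.2833%

W = 1062.5240 kJ, eta = 23.2833%


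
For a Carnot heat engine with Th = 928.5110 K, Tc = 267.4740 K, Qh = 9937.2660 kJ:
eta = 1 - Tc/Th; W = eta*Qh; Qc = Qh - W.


eta = 1 - 267.4740/928.5110 = 0.7119
W = 0.7119 * 9937.2660 = 7074.6609 kJ
Qc = 9937.2660 - 7074.6609 = 2862.6051 kJ

eta = 71.1932%, W = 7074.6609 kJ, Qc = 2862.6051 kJ


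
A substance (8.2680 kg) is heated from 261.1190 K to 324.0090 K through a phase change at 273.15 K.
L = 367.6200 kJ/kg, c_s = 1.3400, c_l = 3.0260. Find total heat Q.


Q1 (sensible, solid) = 8.2680 * 1.3400 * 12.0310 = 133.2929 kJ
Q2 (latent) = 8.2680 * 367.6200 = 3039.4822 kJ
Q3 (sensible, liquid) = 8.2680 * 3.0260 * 50.8590 = 1272.4397 kJ
Q_total = 4445.2147 kJ

4445.2147 kJ


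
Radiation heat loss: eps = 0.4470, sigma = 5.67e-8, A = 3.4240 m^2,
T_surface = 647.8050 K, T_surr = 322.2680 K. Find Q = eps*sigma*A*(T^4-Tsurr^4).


T^4 = 1.7611e+11
Tsurr^4 = 1.0786e+10
Q = 0.4470 * 5.67e-8 * 3.4240 * 1.6532e+11 = 14346.7133 W

14346.7133 W


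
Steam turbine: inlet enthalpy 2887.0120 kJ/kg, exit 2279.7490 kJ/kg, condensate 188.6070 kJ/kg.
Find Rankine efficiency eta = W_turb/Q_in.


W = 607.2630 kJ/kg
Q_in = 2698.4050 kJ/kg
eta = 0.2250 = 22.5045%

eta = 22.5045%


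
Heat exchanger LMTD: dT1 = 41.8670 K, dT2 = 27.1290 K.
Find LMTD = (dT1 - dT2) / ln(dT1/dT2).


dT1/dT2 = 1.5433
ln(dT1/dT2) = 0.4339
LMTD = 14.7380 / 0.4339 = 33.9668 K

33.9668 K


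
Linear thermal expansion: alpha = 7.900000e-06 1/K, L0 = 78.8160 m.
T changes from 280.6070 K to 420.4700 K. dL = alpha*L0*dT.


dT = 139.8630 K
dL = 7.900000e-06 * 78.8160 * 139.8630 = 0.087085 m
L_final = 78.903085 m

dL = 0.087085 m


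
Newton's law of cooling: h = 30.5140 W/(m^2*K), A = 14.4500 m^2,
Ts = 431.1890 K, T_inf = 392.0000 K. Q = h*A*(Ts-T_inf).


dT = 39.1890 K
Q = 30.5140 * 14.4500 * 39.1890 = 17279.5000 W

17279.5000 W


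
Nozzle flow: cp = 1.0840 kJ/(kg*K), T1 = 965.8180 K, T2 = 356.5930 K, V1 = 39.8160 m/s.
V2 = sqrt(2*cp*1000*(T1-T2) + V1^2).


dT = 609.2250 K
2*cp*1000*dT = 1320799.8000
V1^2 = 1585.3139
V2 = sqrt(1322385.1139) = 1149.9500 m/s

1149.9500 m/s


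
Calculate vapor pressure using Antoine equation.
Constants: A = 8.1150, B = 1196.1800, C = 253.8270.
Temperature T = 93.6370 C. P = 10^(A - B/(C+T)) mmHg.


C+T = 347.4640
B/(C+T) = 3.4426
log10(P) = 8.1150 - 3.4426 = 4.6724
P = 10^4.6724 = 47032.5745 mmHg

47032.5745 mmHg


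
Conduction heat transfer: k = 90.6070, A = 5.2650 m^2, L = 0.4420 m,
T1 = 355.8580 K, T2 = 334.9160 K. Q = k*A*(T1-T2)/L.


dT = 20.9420 K
Q = 90.6070 * 5.2650 * 20.9420 / 0.4420 = 22602.4758 W

22602.4758 W


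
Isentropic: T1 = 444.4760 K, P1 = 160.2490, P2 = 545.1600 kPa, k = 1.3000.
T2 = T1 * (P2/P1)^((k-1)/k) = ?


(k-1)/k = 0.2308
(P2/P1)^exp = 1.3265
T2 = 444.4760 * 1.3265 = 589.5965 K

589.5965 K


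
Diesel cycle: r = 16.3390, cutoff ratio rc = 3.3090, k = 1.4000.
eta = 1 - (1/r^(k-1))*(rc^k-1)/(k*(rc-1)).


r^(k-1) = 3.0570
rc^k = 5.3404
eta = 0.5608 = 56.0772%

56.0772%


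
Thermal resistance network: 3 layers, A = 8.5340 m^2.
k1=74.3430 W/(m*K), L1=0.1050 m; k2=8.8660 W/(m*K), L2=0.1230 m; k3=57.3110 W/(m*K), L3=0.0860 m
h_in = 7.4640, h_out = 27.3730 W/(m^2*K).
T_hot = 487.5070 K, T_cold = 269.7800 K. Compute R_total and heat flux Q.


R_conv_in = 1/(7.4640*8.5340) = 0.0157
R_1 = 0.1050/(74.3430*8.5340) = 0.0002
R_2 = 0.1230/(8.8660*8.5340) = 0.0016
R_3 = 0.0860/(57.3110*8.5340) = 0.0002
R_conv_out = 1/(27.3730*8.5340) = 0.0043
R_total = 0.0219 K/W
Q = 217.7270 / 0.0219 = 9920.6210 W

R_total = 0.0219 K/W, Q = 9920.6210 W


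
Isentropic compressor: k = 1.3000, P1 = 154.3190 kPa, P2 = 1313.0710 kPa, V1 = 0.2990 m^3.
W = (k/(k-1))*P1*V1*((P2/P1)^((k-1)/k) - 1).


(k-1)/k = 0.2308
(P2/P1)^exp = 1.6390
W = 4.3333 * 154.3190 * 0.2990 * (1.6390 - 1) = 127.7701 kJ

127.7701 kJ


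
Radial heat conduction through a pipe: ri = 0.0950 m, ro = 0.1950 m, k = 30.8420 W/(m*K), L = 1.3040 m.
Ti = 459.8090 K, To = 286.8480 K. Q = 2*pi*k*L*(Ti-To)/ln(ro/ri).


dT = 172.9610 K
ln(ro/ri) = 0.7191
Q = 2*pi*30.8420*1.3040*172.9610 / 0.7191 = 60777.8317 W

60777.8317 W


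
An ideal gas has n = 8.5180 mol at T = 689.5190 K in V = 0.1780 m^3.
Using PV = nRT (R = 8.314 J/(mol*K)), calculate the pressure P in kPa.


P = nRT/V = 8.5180 * 8.314 * 689.5190 / 0.1780
= 48830.8061 / 0.1780 = 274330.3714 Pa = 274.3304 kPa

274.3304 kPa


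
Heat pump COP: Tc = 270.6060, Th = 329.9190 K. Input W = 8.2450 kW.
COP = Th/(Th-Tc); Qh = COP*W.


COP = 329.9190 / 59.3130 = 5.5623
Qh = 5.5623 * 8.2450 = 45.8615 kW

COP = 5.5623, Qh = 45.8615 kW


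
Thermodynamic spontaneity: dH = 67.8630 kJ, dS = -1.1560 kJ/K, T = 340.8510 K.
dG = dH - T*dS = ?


T*dS = 340.8510 * -1.1560 = -394.0238 kJ
dG = 67.8630 + 394.0238 = 461.8868 kJ (non-spontaneous)

dG = 461.8868 kJ, non-spontaneous


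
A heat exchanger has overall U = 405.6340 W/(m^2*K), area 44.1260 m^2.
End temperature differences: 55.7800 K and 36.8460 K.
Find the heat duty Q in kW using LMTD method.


LMTD = 45.6606 K
Q = 405.6340 * 44.1260 * 45.6606 = 817279.1675 W = 817.2792 kW

817.2792 kW


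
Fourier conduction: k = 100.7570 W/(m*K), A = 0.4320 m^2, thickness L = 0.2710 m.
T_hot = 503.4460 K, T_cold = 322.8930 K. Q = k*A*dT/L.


dT = 180.5530 K
Q = 100.7570 * 0.4320 * 180.5530 / 0.2710 = 28999.7593 W

28999.7593 W


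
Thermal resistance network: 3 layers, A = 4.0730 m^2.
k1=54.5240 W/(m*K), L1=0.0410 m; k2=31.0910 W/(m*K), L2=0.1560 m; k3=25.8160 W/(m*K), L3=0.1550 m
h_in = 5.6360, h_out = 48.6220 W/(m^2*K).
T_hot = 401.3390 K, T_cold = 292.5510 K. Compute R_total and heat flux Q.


R_conv_in = 1/(5.6360*4.0730) = 0.0436
R_1 = 0.0410/(54.5240*4.0730) = 0.0002
R_2 = 0.1560/(31.0910*4.0730) = 0.0012
R_3 = 0.1550/(25.8160*4.0730) = 0.0015
R_conv_out = 1/(48.6220*4.0730) = 0.0050
R_total = 0.0515 K/W
Q = 108.7880 / 0.0515 = 2112.2711 W

R_total = 0.0515 K/W, Q = 2112.2711 W


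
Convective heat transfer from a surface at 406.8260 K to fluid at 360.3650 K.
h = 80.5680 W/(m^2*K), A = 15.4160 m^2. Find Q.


dT = 46.4610 K
Q = 80.5680 * 15.4160 * 46.4610 = 57706.2480 W

57706.2480 W


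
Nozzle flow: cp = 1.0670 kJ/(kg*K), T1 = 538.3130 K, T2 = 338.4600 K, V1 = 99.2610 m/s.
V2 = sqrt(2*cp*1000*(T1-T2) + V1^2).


dT = 199.8530 K
2*cp*1000*dT = 426486.3020
V1^2 = 9852.7461
V2 = sqrt(436339.0481) = 660.5596 m/s

660.5596 m/s


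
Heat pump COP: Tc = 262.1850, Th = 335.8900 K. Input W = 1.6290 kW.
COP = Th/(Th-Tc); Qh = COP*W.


COP = 335.8900 / 73.7050 = 4.5572
Qh = 4.5572 * 1.6290 = 7.4237 kW

COP = 4.5572, Qh = 7.4237 kW


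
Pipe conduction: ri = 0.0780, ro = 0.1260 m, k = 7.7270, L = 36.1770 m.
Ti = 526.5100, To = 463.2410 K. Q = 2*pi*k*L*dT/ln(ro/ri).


dT = 63.2690 K
ln(ro/ri) = 0.4796
Q = 2*pi*7.7270*36.1770*63.2690 / 0.4796 = 231717.8572 W

231717.8572 W


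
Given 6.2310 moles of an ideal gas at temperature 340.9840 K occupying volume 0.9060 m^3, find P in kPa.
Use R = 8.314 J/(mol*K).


P = nRT/V = 6.2310 * 8.314 * 340.9840 / 0.9060
= 17664.5172 / 0.9060 = 19497.2596 Pa = 19.4973 kPa

19.4973 kPa


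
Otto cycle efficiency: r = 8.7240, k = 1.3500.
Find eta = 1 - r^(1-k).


r^(k-1) = 2.1343
eta = 1 - 1/2.1343 = 0.5315 = 53.1457%

53.1457%


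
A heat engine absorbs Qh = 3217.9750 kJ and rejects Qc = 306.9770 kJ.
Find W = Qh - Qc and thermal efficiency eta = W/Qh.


W = 3217.9750 - 306.9770 = 2910.9980 kJ
eta = 2910.9980 / 3217.9750 = 0.9046 = 90.4606%

W = 2910.9980 kJ, eta = 90.4606%


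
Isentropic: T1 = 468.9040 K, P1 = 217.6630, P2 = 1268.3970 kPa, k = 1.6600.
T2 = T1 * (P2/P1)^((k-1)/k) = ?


(k-1)/k = 0.3976
(P2/P1)^exp = 2.0153
T2 = 468.9040 * 2.0153 = 944.9910 K

944.9910 K


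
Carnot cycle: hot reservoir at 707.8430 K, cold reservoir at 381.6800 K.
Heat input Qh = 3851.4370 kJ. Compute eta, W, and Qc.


eta = 1 - 381.6800/707.8430 = 0.4608
W = 0.4608 * 3851.4370 = 1774.6820 kJ
Qc = 3851.4370 - 1774.6820 = 2076.7550 kJ

eta = 46.0784%, W = 1774.6820 kJ, Qc = 2076.7550 kJ


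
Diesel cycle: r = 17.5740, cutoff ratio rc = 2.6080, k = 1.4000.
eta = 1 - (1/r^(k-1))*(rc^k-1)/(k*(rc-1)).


r^(k-1) = 3.1474
rc^k = 3.8268
eta = 0.6010 = 60.1043%

60.1043%


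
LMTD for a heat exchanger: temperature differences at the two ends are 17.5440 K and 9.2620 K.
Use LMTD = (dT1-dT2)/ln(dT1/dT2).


dT1/dT2 = 1.8942
ln(dT1/dT2) = 0.6388
LMTD = 8.2820 / 0.6388 = 12.9651 K

12.9651 K


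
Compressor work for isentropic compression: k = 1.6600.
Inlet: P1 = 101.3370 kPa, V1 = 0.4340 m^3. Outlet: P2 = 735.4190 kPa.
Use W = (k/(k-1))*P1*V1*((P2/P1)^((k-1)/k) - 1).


(k-1)/k = 0.3976
(P2/P1)^exp = 2.1990
W = 2.5152 * 101.3370 * 0.4340 * (2.1990 - 1) = 132.6339 kJ

132.6339 kJ


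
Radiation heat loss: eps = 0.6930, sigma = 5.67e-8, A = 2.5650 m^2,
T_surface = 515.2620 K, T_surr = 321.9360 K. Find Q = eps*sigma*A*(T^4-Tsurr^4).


T^4 = 7.0488e+10
Tsurr^4 = 1.0742e+10
Q = 0.6930 * 5.67e-8 * 2.5650 * 5.9746e+10 = 6021.5810 W

6021.5810 W


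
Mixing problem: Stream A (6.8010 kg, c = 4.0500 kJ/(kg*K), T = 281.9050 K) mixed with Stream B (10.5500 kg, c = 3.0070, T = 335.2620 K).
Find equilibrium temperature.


num = 18400.6068
den = 59.2679
Tf = 310.4650 K

310.4650 K


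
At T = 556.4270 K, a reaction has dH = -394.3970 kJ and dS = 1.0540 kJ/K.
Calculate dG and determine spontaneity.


T*dS = 556.4270 * 1.0540 = 586.4741 kJ
dG = -394.3970 - 586.4741 = -980.8711 kJ (spontaneous)

dG = -980.8711 kJ, spontaneous


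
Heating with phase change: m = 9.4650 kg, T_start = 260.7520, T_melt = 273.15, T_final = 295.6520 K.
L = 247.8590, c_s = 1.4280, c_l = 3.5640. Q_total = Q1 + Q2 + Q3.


Q1 (sensible, solid) = 9.4650 * 1.4280 * 12.3980 = 167.5716 kJ
Q2 (latent) = 9.4650 * 247.8590 = 2345.9854 kJ
Q3 (sensible, liquid) = 9.4650 * 3.5640 * 22.5020 = 759.0658 kJ
Q_total = 3272.6229 kJ

3272.6229 kJ


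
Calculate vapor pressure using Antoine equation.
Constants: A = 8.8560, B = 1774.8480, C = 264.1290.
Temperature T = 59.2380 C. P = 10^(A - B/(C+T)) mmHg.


C+T = 323.3670
B/(C+T) = 5.4886
log10(P) = 8.8560 - 5.4886 = 3.3674
P = 10^3.3674 = 2329.9730 mmHg

2329.9730 mmHg


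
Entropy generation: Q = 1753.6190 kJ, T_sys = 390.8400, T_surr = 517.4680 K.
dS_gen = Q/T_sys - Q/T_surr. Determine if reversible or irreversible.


dS_sys = 1753.6190/390.8400 = 4.4868 kJ/K
dS_surr = -1753.6190/517.4680 = -3.3888 kJ/K
dS_gen = 4.4868 - 3.3888 = 1.0979 kJ/K (irreversible)

dS_gen = 1.0979 kJ/K, irreversible


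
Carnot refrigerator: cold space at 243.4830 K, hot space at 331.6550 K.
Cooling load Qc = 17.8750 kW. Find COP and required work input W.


COP = 243.4830 / 88.1720 = 2.7615
W = 17.8750 / 2.7615 = 6.4730 kW

COP = 2.7615, W = 6.4730 kW


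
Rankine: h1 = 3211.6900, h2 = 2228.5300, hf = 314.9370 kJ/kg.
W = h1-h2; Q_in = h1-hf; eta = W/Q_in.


W = 983.1600 kJ/kg
Q_in = 2896.7530 kJ/kg
eta = 0.3394 = 33.9401%

eta = 33.9401%


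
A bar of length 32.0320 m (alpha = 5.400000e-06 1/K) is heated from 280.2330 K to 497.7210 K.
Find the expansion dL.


dT = 217.4880 K
dL = 5.400000e-06 * 32.0320 * 217.4880 = 0.037620 m
L_final = 32.069620 m

dL = 0.037620 m


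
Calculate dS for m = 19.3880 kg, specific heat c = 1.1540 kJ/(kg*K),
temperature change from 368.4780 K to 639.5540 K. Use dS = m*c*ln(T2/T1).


T2/T1 = 1.7357
ln(T2/T1) = 0.5514
dS = 19.3880 * 1.1540 * 0.5514 = 12.3367 kJ/K

12.3367 kJ/K


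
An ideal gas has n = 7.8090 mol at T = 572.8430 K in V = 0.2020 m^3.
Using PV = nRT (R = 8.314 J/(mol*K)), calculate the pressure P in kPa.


P = nRT/V = 7.8090 * 8.314 * 572.8430 / 0.2020
= 37191.2738 / 0.2020 = 184115.2170 Pa = 184.1152 kPa

184.1152 kPa


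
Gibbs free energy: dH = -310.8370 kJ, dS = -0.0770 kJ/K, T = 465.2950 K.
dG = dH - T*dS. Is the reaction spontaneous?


T*dS = 465.2950 * -0.0770 = -35.8277 kJ
dG = -310.8370 + 35.8277 = -275.0093 kJ (spontaneous)

dG = -275.0093 kJ, spontaneous


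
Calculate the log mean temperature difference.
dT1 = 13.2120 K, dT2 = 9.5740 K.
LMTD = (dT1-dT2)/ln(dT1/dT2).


dT1/dT2 = 1.3800
ln(dT1/dT2) = 0.3221
LMTD = 3.6380 / 0.3221 = 11.2955 K

11.2955 K


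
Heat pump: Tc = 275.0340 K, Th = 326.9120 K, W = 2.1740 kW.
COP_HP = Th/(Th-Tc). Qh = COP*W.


COP = 326.9120 / 51.8780 = 6.3016
Qh = 6.3016 * 2.1740 = 13.6996 kW

COP = 6.3016, Qh = 13.6996 kW


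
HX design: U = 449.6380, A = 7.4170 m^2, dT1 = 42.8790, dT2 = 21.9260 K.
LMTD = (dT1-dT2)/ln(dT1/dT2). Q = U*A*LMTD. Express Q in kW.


LMTD = 31.2401 K
Q = 449.6380 * 7.4170 * 31.2401 = 104184.5533 W = 104.1846 kW

104.1846 kW


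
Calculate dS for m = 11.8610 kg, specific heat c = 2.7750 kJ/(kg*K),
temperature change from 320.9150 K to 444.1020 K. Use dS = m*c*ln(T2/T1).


T2/T1 = 1.3839
ln(T2/T1) = 0.3249
dS = 11.8610 * 2.7750 * 0.3249 = 10.6931 kJ/K

10.6931 kJ/K


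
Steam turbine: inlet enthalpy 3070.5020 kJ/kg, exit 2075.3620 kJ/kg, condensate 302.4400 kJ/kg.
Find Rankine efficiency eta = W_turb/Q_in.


W = 995.1400 kJ/kg
Q_in = 2768.0620 kJ/kg
eta = 0.3595 = 35.9508%

eta = 35.9508%


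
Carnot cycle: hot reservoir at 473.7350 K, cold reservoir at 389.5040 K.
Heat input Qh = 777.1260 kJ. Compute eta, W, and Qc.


eta = 1 - 389.5040/473.7350 = 0.1778
W = 0.1778 * 777.1260 = 138.1745 kJ
Qc = 777.1260 - 138.1745 = 638.9515 kJ

eta = 17.7802%, W = 138.1745 kJ, Qc = 638.9515 kJ


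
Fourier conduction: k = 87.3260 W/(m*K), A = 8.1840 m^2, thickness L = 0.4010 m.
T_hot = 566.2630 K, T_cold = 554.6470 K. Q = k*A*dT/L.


dT = 11.6160 K
Q = 87.3260 * 8.1840 * 11.6160 / 0.4010 = 20702.4345 W

20702.4345 W


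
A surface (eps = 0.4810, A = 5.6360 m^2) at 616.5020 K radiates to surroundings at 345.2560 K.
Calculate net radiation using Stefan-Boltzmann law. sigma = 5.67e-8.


T^4 = 1.4446e+11
Tsurr^4 = 1.4209e+10
Q = 0.4810 * 5.67e-8 * 5.6360 * 1.3025e+11 = 20020.2422 W

20020.2422 W


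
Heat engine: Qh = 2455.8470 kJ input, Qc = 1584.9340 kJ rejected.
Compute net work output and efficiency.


W = 2455.8470 - 1584.9340 = 870.9130 kJ
eta = 870.9130 / 2455.8470 = 0.3546 = 35.4628%

W = 870.9130 kJ, eta = 35.4628%


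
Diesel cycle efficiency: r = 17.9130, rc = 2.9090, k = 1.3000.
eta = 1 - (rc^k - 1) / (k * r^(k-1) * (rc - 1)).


r^(k-1) = 2.3766
rc^k = 4.0074
eta = 0.4901 = 49.0086%

49.0086%


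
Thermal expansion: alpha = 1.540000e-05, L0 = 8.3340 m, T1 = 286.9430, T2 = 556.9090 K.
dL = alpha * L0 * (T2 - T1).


dT = 269.9660 K
dL = 1.540000e-05 * 8.3340 * 269.9660 = 0.034648 m
L_final = 8.368648 m

dL = 0.034648 m


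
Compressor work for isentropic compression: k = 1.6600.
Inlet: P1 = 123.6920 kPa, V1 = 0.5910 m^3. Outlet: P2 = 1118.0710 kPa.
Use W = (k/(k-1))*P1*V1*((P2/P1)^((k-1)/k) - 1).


(k-1)/k = 0.3976
(P2/P1)^exp = 2.3996
W = 2.5152 * 123.6920 * 0.5910 * (2.3996 - 1) = 257.3425 kJ

257.3425 kJ


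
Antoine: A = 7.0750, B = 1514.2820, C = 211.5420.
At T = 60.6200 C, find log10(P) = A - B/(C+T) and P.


C+T = 272.1620
B/(C+T) = 5.5639
log10(P) = 7.0750 - 5.5639 = 1.5111
P = 10^1.5111 = 32.4415 mmHg

32.4415 mmHg


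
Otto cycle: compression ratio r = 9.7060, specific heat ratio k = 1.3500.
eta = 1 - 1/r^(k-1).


r^(k-1) = 2.2155
eta = 1 - 1/2.2155 = 0.5486 = 54.8627%

54.8627%


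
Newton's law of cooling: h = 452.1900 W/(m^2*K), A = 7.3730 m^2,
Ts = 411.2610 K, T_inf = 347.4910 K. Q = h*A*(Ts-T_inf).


dT = 63.7700 K
Q = 452.1900 * 7.3730 * 63.7700 = 212608.9804 W

212608.9804 W


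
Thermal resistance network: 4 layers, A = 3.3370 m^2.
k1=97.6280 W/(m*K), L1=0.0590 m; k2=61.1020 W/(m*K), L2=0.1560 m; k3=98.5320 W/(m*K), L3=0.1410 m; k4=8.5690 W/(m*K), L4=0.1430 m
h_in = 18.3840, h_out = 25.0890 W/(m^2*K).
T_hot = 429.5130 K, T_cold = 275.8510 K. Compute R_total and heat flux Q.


R_conv_in = 1/(18.3840*3.3370) = 0.0163
R_1 = 0.0590/(97.6280*3.3370) = 0.0002
R_2 = 0.1560/(61.1020*3.3370) = 0.0008
R_3 = 0.1410/(98.5320*3.3370) = 0.0004
R_4 = 0.1430/(8.5690*3.3370) = 0.0050
R_conv_out = 1/(25.0890*3.3370) = 0.0119
R_total = 0.0346 K/W
Q = 153.6620 / 0.0346 = 4438.4250 W

R_total = 0.0346 K/W, Q = 4438.4250 W


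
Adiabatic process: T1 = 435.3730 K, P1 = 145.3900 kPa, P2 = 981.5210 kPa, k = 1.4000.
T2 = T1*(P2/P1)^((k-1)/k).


(k-1)/k = 0.2857
(P2/P1)^exp = 1.7257
T2 = 435.3730 * 1.7257 = 751.3165 K

751.3165 K


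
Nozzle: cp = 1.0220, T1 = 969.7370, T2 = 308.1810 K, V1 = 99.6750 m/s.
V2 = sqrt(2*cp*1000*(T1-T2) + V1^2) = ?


dT = 661.5560 K
2*cp*1000*dT = 1352220.4640
V1^2 = 9935.1056
V2 = sqrt(1362155.5696) = 1167.1142 m/s

1167.1142 m/s


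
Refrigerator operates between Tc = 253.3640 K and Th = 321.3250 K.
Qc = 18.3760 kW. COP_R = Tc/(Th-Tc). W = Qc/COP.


COP = 253.3640 / 67.9610 = 3.7281
W = 18.3760 / 3.7281 = 4.9291 kW

COP = 3.7281, W = 4.9291 kW


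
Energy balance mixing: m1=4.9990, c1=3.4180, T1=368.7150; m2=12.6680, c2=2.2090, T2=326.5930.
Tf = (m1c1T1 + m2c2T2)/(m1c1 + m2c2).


num = 15439.3309
den = 45.0702
Tf = 342.5619 K

342.5619 K


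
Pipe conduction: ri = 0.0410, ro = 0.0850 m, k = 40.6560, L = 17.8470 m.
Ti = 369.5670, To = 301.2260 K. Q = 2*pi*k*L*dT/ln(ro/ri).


dT = 68.3410 K
ln(ro/ri) = 0.7291
Q = 2*pi*40.6560*17.8470*68.3410 / 0.7291 = 427342.7759 W

427342.7759 W


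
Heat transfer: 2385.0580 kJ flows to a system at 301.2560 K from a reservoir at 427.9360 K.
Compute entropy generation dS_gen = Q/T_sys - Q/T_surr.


dS_sys = 2385.0580/301.2560 = 7.9170 kJ/K
dS_surr = -2385.0580/427.9360 = -5.5734 kJ/K
dS_gen = 7.9170 - 5.5734 = 2.3436 kJ/K (irreversible)

dS_gen = 2.3436 kJ/K, irreversible


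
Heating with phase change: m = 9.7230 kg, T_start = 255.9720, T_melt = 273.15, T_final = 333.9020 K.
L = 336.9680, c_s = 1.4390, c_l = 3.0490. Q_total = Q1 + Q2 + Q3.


Q1 (sensible, solid) = 9.7230 * 1.4390 * 17.1780 = 240.3442 kJ
Q2 (latent) = 9.7230 * 336.9680 = 3276.3399 kJ
Q3 (sensible, liquid) = 9.7230 * 3.0490 * 60.7520 = 1801.0190 kJ
Q_total = 5317.7031 kJ

5317.7031 kJ


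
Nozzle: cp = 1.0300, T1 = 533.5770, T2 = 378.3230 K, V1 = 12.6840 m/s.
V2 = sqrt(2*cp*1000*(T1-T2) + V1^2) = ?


dT = 155.2540 K
2*cp*1000*dT = 319823.2400
V1^2 = 160.8839
V2 = sqrt(319984.1239) = 565.6714 m/s

565.6714 m/s


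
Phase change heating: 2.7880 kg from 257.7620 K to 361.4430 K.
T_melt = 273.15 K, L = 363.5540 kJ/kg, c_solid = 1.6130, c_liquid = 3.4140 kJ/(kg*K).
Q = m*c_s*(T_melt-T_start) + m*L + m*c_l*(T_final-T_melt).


Q1 (sensible, solid) = 2.7880 * 1.6130 * 15.3880 = 69.2005 kJ
Q2 (latent) = 2.7880 * 363.5540 = 1013.5886 kJ
Q3 (sensible, liquid) = 2.7880 * 3.4140 * 88.2930 = 840.3933 kJ
Q_total = 1923.1823 kJ

1923.1823 kJ


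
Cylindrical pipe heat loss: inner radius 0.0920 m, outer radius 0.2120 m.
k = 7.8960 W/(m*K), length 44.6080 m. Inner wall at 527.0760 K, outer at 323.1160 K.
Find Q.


dT = 203.9600 K
ln(ro/ri) = 0.8348
Q = 2*pi*7.8960*44.6080*203.9600 / 0.8348 = 540708.9034 W

540708.9034 W


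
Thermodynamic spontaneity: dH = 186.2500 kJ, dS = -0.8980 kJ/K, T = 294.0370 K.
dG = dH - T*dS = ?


T*dS = 294.0370 * -0.8980 = -264.0452 kJ
dG = 186.2500 + 264.0452 = 450.2952 kJ (non-spontaneous)

dG = 450.2952 kJ, non-spontaneous


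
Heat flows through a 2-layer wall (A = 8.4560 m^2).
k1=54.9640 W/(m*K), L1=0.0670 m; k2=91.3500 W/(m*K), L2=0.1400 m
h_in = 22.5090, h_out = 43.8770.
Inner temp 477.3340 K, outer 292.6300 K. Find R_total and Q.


R_conv_in = 1/(22.5090*8.4560) = 0.0053
R_1 = 0.0670/(54.9640*8.4560) = 0.0001
R_2 = 0.1400/(91.3500*8.4560) = 0.0002
R_conv_out = 1/(43.8770*8.4560) = 0.0027
R_total = 0.0083 K/W
Q = 184.7040 / 0.0083 = 22322.0635 W

R_total = 0.0083 K/W, Q = 22322.0635 W


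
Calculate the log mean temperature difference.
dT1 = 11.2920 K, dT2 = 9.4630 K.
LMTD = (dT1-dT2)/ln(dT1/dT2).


dT1/dT2 = 1.1933
ln(dT1/dT2) = 0.1767
LMTD = 1.8290 / 0.1767 = 10.3506 K

10.3506 K


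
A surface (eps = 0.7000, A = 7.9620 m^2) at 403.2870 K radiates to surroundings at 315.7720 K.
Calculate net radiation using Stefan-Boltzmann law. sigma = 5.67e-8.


T^4 = 2.6452e+10
Tsurr^4 = 9.9425e+09
Q = 0.7000 * 5.67e-8 * 7.9620 * 1.6509e+10 = 5217.1734 W

5217.1734 W


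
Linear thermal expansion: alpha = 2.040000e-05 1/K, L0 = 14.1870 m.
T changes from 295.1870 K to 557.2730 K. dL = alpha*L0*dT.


dT = 262.0860 K
dL = 2.040000e-05 * 14.1870 * 262.0860 = 0.075852 m
L_final = 14.262852 m

dL = 0.075852 m


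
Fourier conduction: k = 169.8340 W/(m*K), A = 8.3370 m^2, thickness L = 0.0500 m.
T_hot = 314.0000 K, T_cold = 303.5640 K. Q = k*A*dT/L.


dT = 10.4360 K
Q = 169.8340 * 8.3370 * 10.4360 / 0.0500 = 295527.9124 W

295527.9124 W


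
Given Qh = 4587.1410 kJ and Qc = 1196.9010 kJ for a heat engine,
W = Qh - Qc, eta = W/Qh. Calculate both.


W = 4587.1410 - 1196.9010 = 3390.2400 kJ
eta = 3390.2400 / 4587.1410 = 0.7391 = 73.9075%

W = 3390.2400 kJ, eta = 73.9075%


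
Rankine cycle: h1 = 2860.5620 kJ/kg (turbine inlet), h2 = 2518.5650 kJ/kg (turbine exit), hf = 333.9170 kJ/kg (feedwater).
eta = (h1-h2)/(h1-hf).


W = 341.9970 kJ/kg
Q_in = 2526.6450 kJ/kg
eta = 0.1354 = 13.5356%

eta = 13.5356%


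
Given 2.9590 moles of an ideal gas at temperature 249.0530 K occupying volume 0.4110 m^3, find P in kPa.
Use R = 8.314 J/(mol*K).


P = nRT/V = 2.9590 * 8.314 * 249.0530 / 0.4110
= 6126.9842 / 0.4110 = 14907.5042 Pa = 14.9075 kPa

14.9075 kPa


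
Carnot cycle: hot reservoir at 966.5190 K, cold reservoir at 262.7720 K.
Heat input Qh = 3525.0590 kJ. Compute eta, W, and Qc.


eta = 1 - 262.7720/966.5190 = 0.7281
W = 0.7281 * 3525.0590 = 2566.6849 kJ
Qc = 3525.0590 - 2566.6849 = 958.3741 kJ

eta = 72.8125%, W = 2566.6849 kJ, Qc = 958.3741 kJ


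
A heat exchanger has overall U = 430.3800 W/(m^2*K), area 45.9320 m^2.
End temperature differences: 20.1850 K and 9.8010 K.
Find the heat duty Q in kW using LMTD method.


LMTD = 14.3732 K
Q = 430.3800 * 45.9320 * 14.3732 = 284132.6328 W = 284.1326 kW

284.1326 kW


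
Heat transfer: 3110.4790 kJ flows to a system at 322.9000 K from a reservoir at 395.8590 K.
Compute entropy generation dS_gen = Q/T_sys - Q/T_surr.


dS_sys = 3110.4790/322.9000 = 9.6329 kJ/K
dS_surr = -3110.4790/395.8590 = -7.8575 kJ/K
dS_gen = 9.6329 - 7.8575 = 1.7754 kJ/K (irreversible)

dS_gen = 1.7754 kJ/K, irreversible


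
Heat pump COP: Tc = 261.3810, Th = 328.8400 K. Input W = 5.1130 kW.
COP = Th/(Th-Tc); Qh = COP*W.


COP = 328.8400 / 67.4590 = 4.8747
Qh = 4.8747 * 5.1130 = 24.9242 kW

COP = 4.8747, Qh = 24.9242 kW


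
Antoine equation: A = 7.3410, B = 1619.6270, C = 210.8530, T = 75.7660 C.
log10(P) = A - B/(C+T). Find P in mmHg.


C+T = 286.6190
B/(C+T) = 5.6508
log10(P) = 7.3410 - 5.6508 = 1.6902
P = 10^1.6902 = 49.0003 mmHg

49.0003 mmHg


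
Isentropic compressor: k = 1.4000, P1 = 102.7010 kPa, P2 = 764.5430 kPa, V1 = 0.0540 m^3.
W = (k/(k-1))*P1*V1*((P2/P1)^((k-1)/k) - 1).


(k-1)/k = 0.2857
(P2/P1)^exp = 1.7746
W = 3.5000 * 102.7010 * 0.0540 * (1.7746 - 1) = 15.0348 kJ

15.0348 kJ


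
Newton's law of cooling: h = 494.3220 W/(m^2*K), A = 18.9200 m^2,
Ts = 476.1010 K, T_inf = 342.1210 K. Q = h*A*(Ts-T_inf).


dT = 133.9800 K
Q = 494.3220 * 18.9200 * 133.9800 = 1253057.6287 W

1253057.6287 W


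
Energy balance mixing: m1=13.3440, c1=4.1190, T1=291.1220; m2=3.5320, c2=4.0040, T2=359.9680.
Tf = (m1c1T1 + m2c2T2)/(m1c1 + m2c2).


num = 21091.9245
den = 69.1061
Tf = 305.2109 K

305.2109 K


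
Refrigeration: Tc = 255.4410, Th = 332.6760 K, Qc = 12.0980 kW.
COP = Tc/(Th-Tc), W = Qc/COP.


COP = 255.4410 / 77.2350 = 3.3073
W = 12.0980 / 3.3073 = 3.6579 kW

COP = 3.3073, W = 3.6579 kW


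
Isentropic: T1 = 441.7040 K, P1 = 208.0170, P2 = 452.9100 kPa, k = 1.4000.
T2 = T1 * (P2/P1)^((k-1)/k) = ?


(k-1)/k = 0.2857
(P2/P1)^exp = 1.2490
T2 = 441.7040 * 1.2490 = 551.6682 K

551.6682 K


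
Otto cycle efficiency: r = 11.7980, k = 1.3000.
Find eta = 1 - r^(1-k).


r^(k-1) = 2.0967
eta = 1 - 1/2.0967 = 0.5231 = 52.3067%

52.3067%


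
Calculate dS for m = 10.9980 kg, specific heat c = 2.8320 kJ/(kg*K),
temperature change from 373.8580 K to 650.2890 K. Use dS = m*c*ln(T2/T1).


T2/T1 = 1.7394
ln(T2/T1) = 0.5535
dS = 10.9980 * 2.8320 * 0.5535 = 17.2408 kJ/K

17.2408 kJ/K


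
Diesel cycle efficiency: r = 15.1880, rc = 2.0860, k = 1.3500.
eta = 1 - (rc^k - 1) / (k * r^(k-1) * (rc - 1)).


r^(k-1) = 2.5913
rc^k = 2.6982
eta = 0.5530 = 55.3007%

55.3007%


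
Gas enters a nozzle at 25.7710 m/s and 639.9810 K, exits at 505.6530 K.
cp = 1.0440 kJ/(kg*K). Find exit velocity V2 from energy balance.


dT = 134.3280 K
2*cp*1000*dT = 280476.8640
V1^2 = 664.1444
V2 = sqrt(281141.0084) = 530.2273 m/s

530.2273 m/s


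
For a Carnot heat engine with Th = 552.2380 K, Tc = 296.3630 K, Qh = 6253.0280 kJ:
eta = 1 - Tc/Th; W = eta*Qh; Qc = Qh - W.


eta = 1 - 296.3630/552.2380 = 0.4633
W = 0.4633 * 6253.0280 = 2897.2898 kJ
Qc = 6253.0280 - 2897.2898 = 3355.7382 kJ

eta = 46.3342%, W = 2897.2898 kJ, Qc = 3355.7382 kJ


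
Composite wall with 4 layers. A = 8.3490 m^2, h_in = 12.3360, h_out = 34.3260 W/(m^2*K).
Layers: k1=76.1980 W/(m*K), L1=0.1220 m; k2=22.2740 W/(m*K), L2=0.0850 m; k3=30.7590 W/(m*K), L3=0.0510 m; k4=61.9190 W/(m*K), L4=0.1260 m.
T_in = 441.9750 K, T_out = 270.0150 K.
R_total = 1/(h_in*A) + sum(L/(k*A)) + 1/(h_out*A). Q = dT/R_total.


R_conv_in = 1/(12.3360*8.3490) = 0.0097
R_1 = 0.1220/(76.1980*8.3490) = 0.0002
R_2 = 0.0850/(22.2740*8.3490) = 0.0005
R_3 = 0.0510/(30.7590*8.3490) = 0.0002
R_4 = 0.1260/(61.9190*8.3490) = 0.0002
R_conv_out = 1/(34.3260*8.3490) = 0.0035
R_total = 0.0143 K/W
Q = 171.9600 / 0.0143 = 12033.6960 W

R_total = 0.0143 K/W, Q = 12033.6960 W
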